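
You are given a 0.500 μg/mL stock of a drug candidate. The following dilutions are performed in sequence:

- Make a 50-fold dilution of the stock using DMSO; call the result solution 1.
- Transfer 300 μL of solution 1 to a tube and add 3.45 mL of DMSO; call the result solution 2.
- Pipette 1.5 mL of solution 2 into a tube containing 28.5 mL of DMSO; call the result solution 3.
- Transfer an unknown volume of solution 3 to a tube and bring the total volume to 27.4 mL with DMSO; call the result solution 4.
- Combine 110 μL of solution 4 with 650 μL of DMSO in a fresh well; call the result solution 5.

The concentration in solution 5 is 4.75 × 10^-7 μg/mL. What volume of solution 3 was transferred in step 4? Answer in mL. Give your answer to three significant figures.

2.25 mL

Step 1: 50-fold → factor 50
Step 2: 300 μL + 3.45 mL = 3750 μL total → factor 3750/300 = 12.5
Step 3: 1.5 mL + 28.5 mL = 30 mL total → factor 30/1.5 = 20
Step 4: v brought to 27.4 mL → factor = 27.4 mL/v
Step 5: 110 μL + 650 μL = 760 μL total → factor 760/110 = 6.9091
Product of known-step factors = 86364
Overall factor = 0.500 μg/mL / (4.75 × 10^-7 μg/mL) = 1.0526 × 10^6
Step-4 factor = 1.0526 × 10^6 / 86364 = 12.188
v = 27.4 mL / 12.188 = 2.25 mL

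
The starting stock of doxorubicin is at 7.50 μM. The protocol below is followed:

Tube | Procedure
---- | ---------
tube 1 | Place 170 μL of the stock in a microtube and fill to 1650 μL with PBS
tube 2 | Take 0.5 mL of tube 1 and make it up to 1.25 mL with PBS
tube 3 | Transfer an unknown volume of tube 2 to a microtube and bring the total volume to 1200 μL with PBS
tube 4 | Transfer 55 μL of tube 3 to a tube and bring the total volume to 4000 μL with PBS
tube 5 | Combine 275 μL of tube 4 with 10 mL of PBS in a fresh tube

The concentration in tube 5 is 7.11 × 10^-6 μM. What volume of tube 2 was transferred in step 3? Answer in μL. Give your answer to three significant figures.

Step 1: 170 μL brought to 1650 μL → factor 1650/170 = 9.7059
Step 2: 0.5 mL brought to 1.25 mL → factor 1.25/0.5 = 2.5
Step 3: v brought to 1200 μL → factor = 1200 μL/v
Step 4: 55 μL brought to 4000 μL → factor 4000/55 = 72.727
Step 5: 275 μL + 10 mL = 10275 μL total → factor 10275/275 = 37.364
Product of known-step factors = 65936
Overall factor = 7.50 μM / (7.11 × 10^-6 μM) = 1.0549 × 10^6
Step-3 factor = 1.0549 × 10^6 / 65936 = 15.998
v = 1200 μL / 15.998 = 75.0 μL

75.0 μL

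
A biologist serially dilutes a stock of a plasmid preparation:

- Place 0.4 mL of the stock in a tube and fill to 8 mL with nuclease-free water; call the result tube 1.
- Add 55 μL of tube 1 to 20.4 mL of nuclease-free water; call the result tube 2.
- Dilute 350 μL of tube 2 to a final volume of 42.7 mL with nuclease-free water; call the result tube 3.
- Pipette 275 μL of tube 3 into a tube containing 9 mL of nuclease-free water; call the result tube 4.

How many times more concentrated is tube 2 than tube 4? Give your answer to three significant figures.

4.11 × 10^3

Step 1: 0.4 mL brought to 8 mL → factor 8/0.4 = 20
Step 2: 55 μL + 20.4 mL = 20455 μL total → factor 20455/55 = 371.91
Step 3: 350 μL brought to 42.7 mL → factor 42700/350 = 122
Step 4: 275 μL + 9 mL = 9275 μL total → factor 9275/275 = 33.727
Dilution factor to tube 2 = 7438.2; to tube 4 = 3.0606 × 10^7
[tube 2]/[tube 4] = (factor to tube 4)/(factor to tube 2) = 3.0606 × 10^7/7438.2 = 4.11 × 10^3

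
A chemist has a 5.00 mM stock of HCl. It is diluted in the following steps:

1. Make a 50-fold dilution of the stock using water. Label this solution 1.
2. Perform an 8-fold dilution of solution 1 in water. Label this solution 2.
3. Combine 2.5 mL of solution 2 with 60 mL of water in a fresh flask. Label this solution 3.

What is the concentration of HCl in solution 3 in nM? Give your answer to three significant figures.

Step 1: 50-fold → factor 50
Step 2: 8-fold → factor 8
Step 3: 2.5 mL + 60 mL = 62.5 mL total → factor 62.5/2.5 = 25
Overall dilution factor = 50 × 8 × 25 = 10000
Final = 5.00 mM / 10000 = 0.0005000 mM = 500 nM

500 nM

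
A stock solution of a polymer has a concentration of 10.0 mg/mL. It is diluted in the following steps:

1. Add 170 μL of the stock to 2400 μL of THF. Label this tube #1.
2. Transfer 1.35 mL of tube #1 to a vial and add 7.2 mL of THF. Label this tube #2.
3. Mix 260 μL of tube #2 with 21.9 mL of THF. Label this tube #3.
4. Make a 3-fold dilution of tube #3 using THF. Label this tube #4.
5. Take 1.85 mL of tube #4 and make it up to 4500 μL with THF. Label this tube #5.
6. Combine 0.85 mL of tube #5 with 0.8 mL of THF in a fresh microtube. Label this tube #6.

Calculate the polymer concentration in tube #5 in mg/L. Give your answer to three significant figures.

0.168 mg/L

Step 1: 170 μL + 2400 μL = 2570 μL total → factor 2570/170 = 15.118
Step 2: 1.35 mL + 7.2 mL = 8.55 mL total → factor 8.55/1.35 = 6.3333
Step 3: 260 μL + 21.9 mL = 22160 μL total → factor 22160/260 = 85.231
Step 4: 3-fold → factor 3
Step 5: 1.85 mL brought to 4500 μL → factor 4.5/1.85 = 2.4324
Dilution factor through tube #5 = 15.118 × 6.3333 × 85.231 × 3 × 2.4324 = 59549
[tube #5] = 10.0 mg/mL / 59549 = 0.0001679 mg/mL = 0.168 mg/L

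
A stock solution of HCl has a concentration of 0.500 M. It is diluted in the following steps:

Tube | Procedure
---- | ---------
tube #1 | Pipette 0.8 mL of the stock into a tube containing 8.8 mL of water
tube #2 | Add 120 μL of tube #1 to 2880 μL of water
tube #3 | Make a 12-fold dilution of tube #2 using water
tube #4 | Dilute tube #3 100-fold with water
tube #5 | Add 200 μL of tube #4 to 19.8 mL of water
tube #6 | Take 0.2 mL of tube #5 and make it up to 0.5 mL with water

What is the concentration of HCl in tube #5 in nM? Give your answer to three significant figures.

Step 1: 0.8 mL + 8.8 mL = 9.6 mL total → factor 9.6/0.8 = 12
Step 2: 120 μL + 2880 μL = 3000 μL total → factor 3000/120 = 25
Step 3: 12-fold → factor 12
Step 4: 100-fold → factor 100
Step 5: 200 μL + 19.8 mL = 20000 μL total → factor 20000/200 = 100
Dilution factor through tube #5 = 12 × 25 × 12 × 100 × 100 = 3.6 × 10^7
[tube #5] = 0.500 M / 3.6 × 10^7 = 1.389 × 10^-8 M = 13.9 nM

13.9 nM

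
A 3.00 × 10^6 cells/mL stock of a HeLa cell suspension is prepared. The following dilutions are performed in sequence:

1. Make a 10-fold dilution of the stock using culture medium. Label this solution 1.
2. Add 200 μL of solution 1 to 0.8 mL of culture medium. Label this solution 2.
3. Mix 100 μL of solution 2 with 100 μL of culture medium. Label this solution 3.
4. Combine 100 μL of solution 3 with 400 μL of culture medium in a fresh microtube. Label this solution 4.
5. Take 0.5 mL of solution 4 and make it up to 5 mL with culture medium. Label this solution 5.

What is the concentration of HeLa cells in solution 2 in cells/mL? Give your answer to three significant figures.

6.00 × 10^4 cells/mL

Step 1: 10-fold → factor 10
Step 2: 200 μL + 0.8 mL = 1000 μL total → factor 1000/200 = 5
Dilution factor through solution 2 = 10 × 5 = 50
[solution 2] = 3.00 × 10^6 cells/mL / 50 = 6.00 × 10^4 cells/mL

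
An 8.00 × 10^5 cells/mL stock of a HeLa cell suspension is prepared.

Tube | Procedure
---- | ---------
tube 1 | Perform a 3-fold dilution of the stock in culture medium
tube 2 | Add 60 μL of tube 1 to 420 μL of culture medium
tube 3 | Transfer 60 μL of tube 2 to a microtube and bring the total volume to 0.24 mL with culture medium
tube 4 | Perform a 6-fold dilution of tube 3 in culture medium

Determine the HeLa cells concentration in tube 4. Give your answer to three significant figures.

1.39 × 10^3 cells/mL

Step 1: 3-fold → factor 3
Step 2: 60 μL + 420 μL = 480 μL total → factor 480/60 = 8
Step 3: 60 μL brought to 0.24 mL → factor 240/60 = 4
Step 4: 6-fold → factor 6
Overall dilution factor = 3 × 8 × 4 × 6 = 576
Final = 8.00 × 10^5 cells/mL / 576 = 1.39 × 10^3 cells/mL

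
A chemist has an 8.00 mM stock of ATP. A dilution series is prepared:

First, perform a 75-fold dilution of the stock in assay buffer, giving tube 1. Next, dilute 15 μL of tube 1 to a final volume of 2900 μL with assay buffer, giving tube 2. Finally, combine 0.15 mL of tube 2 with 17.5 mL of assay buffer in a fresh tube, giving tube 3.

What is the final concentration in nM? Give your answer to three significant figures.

4.69 nM

Step 1: 75-fold → factor 75
Step 2: 15 μL brought to 2900 μL → factor 2900/15 = 193.33
Step 3: 0.15 mL + 17.5 mL = 17.65 mL total → factor 17.65/0.15 = 117.67
Overall dilution factor = 75 × 193.33 × 117.67 = 1.7062 × 10^6
Final = 8.00 mM / 1.7062 × 10^6 = 4.689 × 10^-6 mM = 4.69 nM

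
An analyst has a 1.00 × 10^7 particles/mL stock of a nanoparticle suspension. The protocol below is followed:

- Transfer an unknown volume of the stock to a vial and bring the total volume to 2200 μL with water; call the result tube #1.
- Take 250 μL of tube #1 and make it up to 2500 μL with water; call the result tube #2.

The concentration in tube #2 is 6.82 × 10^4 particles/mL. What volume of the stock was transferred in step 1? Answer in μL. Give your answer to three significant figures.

150 μL

Step 1: v brought to 2200 μL → factor = 2200 μL/v
Step 2: 250 μL brought to 2500 μL → factor 2500/250 = 10
Product of known-step factors = 10
Overall factor = 1.00 × 10^7 particles/mL / (6.82 × 10^4 particles/mL) = 146.63
Step-1 factor = 146.63 / 10 = 14.663
v = 2200 μL / 14.663 = 150 μL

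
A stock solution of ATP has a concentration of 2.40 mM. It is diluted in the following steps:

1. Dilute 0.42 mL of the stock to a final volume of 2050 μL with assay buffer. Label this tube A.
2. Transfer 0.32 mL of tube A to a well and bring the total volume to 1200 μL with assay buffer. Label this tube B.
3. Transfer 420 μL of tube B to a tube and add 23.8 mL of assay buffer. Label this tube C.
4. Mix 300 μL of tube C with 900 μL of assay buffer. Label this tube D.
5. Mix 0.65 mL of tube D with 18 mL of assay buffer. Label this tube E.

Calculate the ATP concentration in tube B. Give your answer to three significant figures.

Step 1: 0.42 mL brought to 2050 μL → factor 2.05/0.42 = 4.881
Step 2: 0.32 mL brought to 1200 μL → factor 1.2/0.32 = 3.75
Dilution factor through tube B = 4.881 × 3.75 = 18.304
[tube B] = 2.40 mM / 18.304 = 0.131 mM

0.131 mM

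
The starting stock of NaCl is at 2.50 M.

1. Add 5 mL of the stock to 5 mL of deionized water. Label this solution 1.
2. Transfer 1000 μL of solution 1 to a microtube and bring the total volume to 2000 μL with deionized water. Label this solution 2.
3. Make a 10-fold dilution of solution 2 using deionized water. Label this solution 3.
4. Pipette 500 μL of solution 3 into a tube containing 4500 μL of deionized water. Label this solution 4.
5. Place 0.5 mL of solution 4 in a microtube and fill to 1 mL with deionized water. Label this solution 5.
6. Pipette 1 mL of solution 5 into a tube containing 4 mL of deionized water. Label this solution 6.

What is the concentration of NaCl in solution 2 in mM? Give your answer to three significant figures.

625 mM

Step 1: 5 mL + 5 mL = 10 mL total → factor 10/5 = 2
Step 2: 1000 μL brought to 2000 μL → factor 2000/1000 = 2
Dilution factor through solution 2 = 2 × 2 = 4
[solution 2] = 2.50 M / 4 = 0.6250 M = 625 mM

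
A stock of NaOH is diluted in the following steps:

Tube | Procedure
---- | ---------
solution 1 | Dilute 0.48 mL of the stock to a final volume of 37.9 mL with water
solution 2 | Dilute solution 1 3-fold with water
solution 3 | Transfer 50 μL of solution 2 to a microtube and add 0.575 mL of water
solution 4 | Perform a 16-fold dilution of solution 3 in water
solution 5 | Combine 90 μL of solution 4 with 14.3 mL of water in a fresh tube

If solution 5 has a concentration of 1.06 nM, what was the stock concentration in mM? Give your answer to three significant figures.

8.03 mM

Step 1: 0.48 mL brought to 37.9 mL → factor 37.9/0.48 = 78.958
Step 2: 3-fold → factor 3
Step 3: 50 μL + 0.575 mL = 625 μL total → factor 625/50 = 12.5
Step 4: 16-fold → factor 16
Step 5: 90 μL + 14.3 mL = 14390 μL total → factor 14390/90 = 159.89
Overall dilution factor = 78.958 × 3 × 12.5 × 16 × 159.89 = 7.5747 × 10^6
Stock = 1.06 nM × 7.5747 × 10^6 = 8.029 × 10^6 nM = 8.03 mM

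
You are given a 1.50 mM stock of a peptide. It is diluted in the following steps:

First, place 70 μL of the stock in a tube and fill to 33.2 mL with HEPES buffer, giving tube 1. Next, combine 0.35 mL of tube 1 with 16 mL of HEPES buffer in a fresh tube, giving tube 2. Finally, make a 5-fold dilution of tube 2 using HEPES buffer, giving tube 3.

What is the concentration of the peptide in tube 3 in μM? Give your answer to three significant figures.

0.0135 μM

Step 1: 70 μL brought to 33.2 mL → factor 33200/70 = 474.29
Step 2: 0.35 mL + 16 mL = 16.35 mL total → factor 16.35/0.35 = 46.714
Step 3: 5-fold → factor 5
Overall dilution factor = 474.29 × 46.714 × 5 = 1.1078 × 10^5
Final = 1.50 mM / 1.1078 × 10^5 = 1.354 × 10^-5 mM = 0.0135 μM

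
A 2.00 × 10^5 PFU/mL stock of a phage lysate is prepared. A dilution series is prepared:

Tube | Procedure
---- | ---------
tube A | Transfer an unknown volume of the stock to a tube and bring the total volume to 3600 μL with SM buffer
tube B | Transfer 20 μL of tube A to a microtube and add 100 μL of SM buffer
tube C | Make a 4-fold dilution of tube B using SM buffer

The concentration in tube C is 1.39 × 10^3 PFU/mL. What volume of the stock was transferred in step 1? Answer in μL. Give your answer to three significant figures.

Step 1: v brought to 3600 μL → factor = 3600 μL/v
Step 2: 20 μL + 100 μL = 120 μL total → factor 120/20 = 6
Step 3: 4-fold → factor 4
Product of known-step factors = 24
Overall factor = 2.00 × 10^5 PFU/mL / (1.39 × 10^3 PFU/mL) = 143.88
Step-1 factor = 143.88 / 24 = 5.9952
v = 3600 μL / 5.9952 = 600 μL

600 μL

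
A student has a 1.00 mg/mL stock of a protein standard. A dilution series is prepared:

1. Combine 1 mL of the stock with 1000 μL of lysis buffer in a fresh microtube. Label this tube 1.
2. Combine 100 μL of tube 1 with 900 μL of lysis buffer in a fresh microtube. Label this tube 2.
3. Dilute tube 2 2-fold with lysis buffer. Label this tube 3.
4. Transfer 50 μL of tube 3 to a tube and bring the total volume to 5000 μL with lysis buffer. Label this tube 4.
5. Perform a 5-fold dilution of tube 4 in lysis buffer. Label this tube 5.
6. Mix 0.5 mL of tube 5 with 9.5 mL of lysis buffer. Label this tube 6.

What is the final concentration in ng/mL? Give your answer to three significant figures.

Step 1: 1 mL + 1000 μL = 2 mL total → factor 2/1 = 2
Step 2: 100 μL + 900 μL = 1000 μL total → factor 1000/100 = 10
Step 3: 2-fold → factor 2
Step 4: 50 μL brought to 5000 μL → factor 5000/50 = 100
Step 5: 5-fold → factor 5
Step 6: 0.5 mL + 9.5 mL = 10 mL total → factor 10/0.5 = 20
Overall dilution factor = 2 × 10 × 2 × 100 × 5 × 20 = 4 × 10^5
Final = 1.00 mg/mL / 4 × 10^5 = 2.500 × 10^-6 mg/mL = 2.50 ng/mL

2.50 ng/mL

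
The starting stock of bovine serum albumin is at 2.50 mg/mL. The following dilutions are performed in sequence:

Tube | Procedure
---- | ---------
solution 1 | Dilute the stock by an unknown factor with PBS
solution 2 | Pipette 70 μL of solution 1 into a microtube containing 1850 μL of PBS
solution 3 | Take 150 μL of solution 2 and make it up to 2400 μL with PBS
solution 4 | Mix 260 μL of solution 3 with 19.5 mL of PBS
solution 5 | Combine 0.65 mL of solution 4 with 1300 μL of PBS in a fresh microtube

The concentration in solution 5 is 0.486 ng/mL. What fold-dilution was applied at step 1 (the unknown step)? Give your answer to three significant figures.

51.4-fold

Step 1: unknown factor x
Step 2: 70 μL + 1850 μL = 1920 μL total → factor 1920/70 = 27.429
Step 3: 150 μL brought to 2400 μL → factor 2400/150 = 16
Step 4: 260 μL + 19.5 mL = 19760 μL total → factor 19760/260 = 76
Step 5: 0.65 mL + 1300 μL = 1.95 mL total → factor 1.95/0.65 = 3
Product of known-step factors = 1.0006 × 10^5
Overall factor = 2.50 mg/mL / (0.486 ng/mL) = 5.144 × 10^6
x = 5.144 × 10^6 / 1.0006 × 10^5 = 51.4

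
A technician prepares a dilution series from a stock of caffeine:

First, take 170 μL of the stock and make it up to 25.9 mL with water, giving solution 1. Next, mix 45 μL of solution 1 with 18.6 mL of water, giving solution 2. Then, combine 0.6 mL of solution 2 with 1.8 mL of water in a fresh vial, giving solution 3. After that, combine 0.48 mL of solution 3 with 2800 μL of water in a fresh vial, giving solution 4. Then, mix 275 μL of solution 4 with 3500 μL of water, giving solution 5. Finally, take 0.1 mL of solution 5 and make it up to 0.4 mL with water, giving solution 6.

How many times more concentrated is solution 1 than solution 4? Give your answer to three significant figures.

Step 1: 170 μL brought to 25.9 mL → factor 25900/170 = 152.35
Step 2: 45 μL + 18.6 mL = 18645 μL total → factor 18645/45 = 414.33
Step 3: 0.6 mL + 1.8 mL = 2.4 mL total → factor 2.4/0.6 = 4
Step 4: 0.48 mL + 2800 μL = 3.28 mL total → factor 3.28/0.48 = 6.8333
Dilution factor to solution 1 = 152.35; to solution 4 = 1.7254 × 10^6
[solution 1]/[solution 4] = (factor to solution 4)/(factor to solution 1) = 1.7254 × 10^6/152.35 = 1.13 × 10^4

1.13 × 10^4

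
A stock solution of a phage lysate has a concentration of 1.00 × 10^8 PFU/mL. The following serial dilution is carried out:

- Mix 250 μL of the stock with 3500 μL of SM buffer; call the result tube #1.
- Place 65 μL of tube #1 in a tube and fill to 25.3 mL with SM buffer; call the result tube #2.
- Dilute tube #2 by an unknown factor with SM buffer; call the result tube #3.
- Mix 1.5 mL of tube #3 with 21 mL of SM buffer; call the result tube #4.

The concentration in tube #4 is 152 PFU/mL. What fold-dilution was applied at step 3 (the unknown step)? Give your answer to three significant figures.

7.51-fold

Step 1: 250 μL + 3500 μL = 3750 μL total → factor 3750/250 = 15
Step 2: 65 μL brought to 25.3 mL → factor 25300/65 = 389.23
Step 3: unknown factor x
Step 4: 1.5 mL + 21 mL = 22.5 mL total → factor 22.5/1.5 = 15
Product of known-step factors = 87577
Overall factor = 1.00 × 10^8 PFU/mL / (152 PFU/mL) = 6.5789 × 10^5
x = 6.5789 × 10^5 / 87577 = 7.51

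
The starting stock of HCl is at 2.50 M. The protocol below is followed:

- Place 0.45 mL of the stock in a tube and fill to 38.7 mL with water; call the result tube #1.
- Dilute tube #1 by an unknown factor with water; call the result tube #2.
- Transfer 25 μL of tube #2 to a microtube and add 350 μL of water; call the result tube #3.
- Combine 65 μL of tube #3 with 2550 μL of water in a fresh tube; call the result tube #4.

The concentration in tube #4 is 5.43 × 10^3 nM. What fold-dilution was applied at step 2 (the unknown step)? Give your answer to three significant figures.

8.87-fold

Step 1: 0.45 mL brought to 38.7 mL → factor 38.7/0.45 = 86
Step 2: unknown factor x
Step 3: 25 μL + 350 μL = 375 μL total → factor 375/25 = 15
Step 4: 65 μL + 2550 μL = 2615 μL total → factor 2615/65 = 40.231
Product of known-step factors = 51898
Overall factor = 2.50 M / (5.43 × 10^3 nM) = 4.6041 × 10^5
x = 4.6041 × 10^5 / 51898 = 8.87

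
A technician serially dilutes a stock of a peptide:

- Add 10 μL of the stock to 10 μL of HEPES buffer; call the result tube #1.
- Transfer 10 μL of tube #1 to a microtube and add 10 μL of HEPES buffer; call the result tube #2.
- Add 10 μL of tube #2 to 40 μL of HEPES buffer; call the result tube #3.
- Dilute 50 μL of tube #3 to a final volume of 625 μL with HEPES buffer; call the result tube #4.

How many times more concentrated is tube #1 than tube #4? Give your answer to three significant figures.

Step 1: 10 μL + 10 μL = 20 μL total → factor 20/10 = 2
Step 2: 10 μL + 10 μL = 20 μL total → factor 20/10 = 2
Step 3: 10 μL + 40 μL = 50 μL total → factor 50/10 = 5
Step 4: 50 μL brought to 625 μL → factor 625/50 = 12.5
Dilution factor to tube #1 = 2; to tube #4 = 250
[tube #1]/[tube #4] = (factor to tube #4)/(factor to tube #1) = 250/2 = 125

125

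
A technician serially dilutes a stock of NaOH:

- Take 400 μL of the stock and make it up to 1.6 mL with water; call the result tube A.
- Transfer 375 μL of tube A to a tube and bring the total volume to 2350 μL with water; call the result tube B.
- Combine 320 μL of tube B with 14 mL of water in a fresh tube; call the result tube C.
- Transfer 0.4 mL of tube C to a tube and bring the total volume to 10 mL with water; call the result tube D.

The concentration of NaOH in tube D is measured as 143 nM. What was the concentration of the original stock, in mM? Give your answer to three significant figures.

Step 1: 400 μL brought to 1.6 mL → factor 1600/400 = 4
Step 2: 375 μL brought to 2350 μL → factor 2350/375 = 6.2667
Step 3: 320 μL + 14 mL = 14320 μL total → factor 14320/320 = 44.75
Step 4: 0.4 mL brought to 10 mL → factor 10/0.4 = 25
Overall dilution factor = 4 × 6.2667 × 44.75 × 25 = 28043
Stock = 143 nM × 28043 = 4.010 × 10^6 nM = 4.01 mM

4.01 mM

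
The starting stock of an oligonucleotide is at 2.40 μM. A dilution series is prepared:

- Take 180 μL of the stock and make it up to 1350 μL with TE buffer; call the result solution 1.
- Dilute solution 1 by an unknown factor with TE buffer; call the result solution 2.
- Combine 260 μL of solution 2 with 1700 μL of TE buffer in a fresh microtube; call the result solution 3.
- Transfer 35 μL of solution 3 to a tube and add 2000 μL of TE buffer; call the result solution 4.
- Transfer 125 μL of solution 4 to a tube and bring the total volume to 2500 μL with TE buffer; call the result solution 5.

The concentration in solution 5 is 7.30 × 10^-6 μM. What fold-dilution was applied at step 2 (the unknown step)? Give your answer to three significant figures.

5.00-fold

Step 1: 180 μL brought to 1350 μL → factor 1350/180 = 7.5
Step 2: unknown factor x
Step 3: 260 μL + 1700 μL = 1960 μL total → factor 1960/260 = 7.5385
Step 4: 35 μL + 2000 μL = 2035 μL total → factor 2035/35 = 58.143
Step 5: 125 μL brought to 2500 μL → factor 2500/125 = 20
Product of known-step factors = 65746
Overall factor = 2.40 μM / (7.30 × 10^-6 μM) = 3.2877 × 10^5
x = 3.2877 × 10^5 / 65746 = 5.00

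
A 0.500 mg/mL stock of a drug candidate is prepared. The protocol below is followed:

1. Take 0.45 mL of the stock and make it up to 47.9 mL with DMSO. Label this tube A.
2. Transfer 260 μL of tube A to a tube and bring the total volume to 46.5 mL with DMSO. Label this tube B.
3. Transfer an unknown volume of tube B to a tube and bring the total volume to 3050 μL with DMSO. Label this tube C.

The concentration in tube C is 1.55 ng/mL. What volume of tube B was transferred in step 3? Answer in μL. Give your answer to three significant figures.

Step 1: 0.45 mL brought to 47.9 mL → factor 47.9/0.45 = 106.44
Step 2: 260 μL brought to 46.5 mL → factor 46500/260 = 178.85
Step 3: v brought to 3050 μL → factor = 3050 μL/v
Product of known-step factors = 19037
Overall factor = 0.500 mg/mL / (1.55 ng/mL) = 3.2258 × 10^5
Step-3 factor = 3.2258 × 10^5 / 19037 = 16.945
v = 3050 μL / 16.945 = 180 μL

180 μL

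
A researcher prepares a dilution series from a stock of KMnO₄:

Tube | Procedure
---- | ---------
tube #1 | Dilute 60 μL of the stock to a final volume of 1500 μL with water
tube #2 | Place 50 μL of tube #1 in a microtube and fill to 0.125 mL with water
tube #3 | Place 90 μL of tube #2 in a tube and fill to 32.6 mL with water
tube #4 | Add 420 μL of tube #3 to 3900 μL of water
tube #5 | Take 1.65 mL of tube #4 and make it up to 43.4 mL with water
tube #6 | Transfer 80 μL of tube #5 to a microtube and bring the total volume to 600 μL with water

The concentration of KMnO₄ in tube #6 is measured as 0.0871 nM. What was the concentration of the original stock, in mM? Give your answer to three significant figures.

Step 1: 60 μL brought to 1500 μL → factor 1500/60 = 25
Step 2: 50 μL brought to 0.125 mL → factor 125/50 = 2.5
Step 3: 90 μL brought to 32.6 mL → factor 32600/90 = 362.22
Step 4: 420 μL + 3900 μL = 4320 μL total → factor 4320/420 = 10.286
Step 5: 1.65 mL brought to 43.4 mL → factor 43.4/1.65 = 26.303
Step 6: 80 μL brought to 600 μL → factor 600/80 = 7.5
Overall dilution factor = 25 × 2.5 × 362.22 × 10.286 × 26.303 × 7.5 = 4.5936 × 10^7
Stock = 0.0871 nM × 4.5936 × 10^7 = 4.001 × 10^6 nM = 4.00 mM

4.00 mM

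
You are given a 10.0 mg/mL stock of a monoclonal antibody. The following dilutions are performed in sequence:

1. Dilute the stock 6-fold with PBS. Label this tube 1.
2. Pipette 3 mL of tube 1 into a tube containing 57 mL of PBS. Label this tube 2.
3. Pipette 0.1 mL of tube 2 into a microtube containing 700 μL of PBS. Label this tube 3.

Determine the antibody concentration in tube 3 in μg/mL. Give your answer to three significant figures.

10.4 μg/mL

Step 1: 6-fold → factor 6
Step 2: 3 mL + 57 mL = 60 mL total → factor 60/3 = 20
Step 3: 0.1 mL + 700 μL = 0.8 mL total → factor 0.8/0.1 = 8
Overall dilution factor = 6 × 20 × 8 = 960
Final = 10.0 mg/mL / 960 = 0.01042 mg/mL = 10.4 μg/mL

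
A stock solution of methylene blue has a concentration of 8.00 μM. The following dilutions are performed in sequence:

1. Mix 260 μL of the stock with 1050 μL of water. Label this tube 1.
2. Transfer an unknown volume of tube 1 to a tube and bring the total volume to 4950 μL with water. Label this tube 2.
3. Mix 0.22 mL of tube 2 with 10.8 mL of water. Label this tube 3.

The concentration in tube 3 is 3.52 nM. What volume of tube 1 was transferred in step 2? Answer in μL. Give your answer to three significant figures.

550 μL

Step 1: 260 μL + 1050 μL = 1310 μL total → factor 1310/260 = 5.0385
Step 2: v brought to 4950 μL → factor = 4950 μL/v
Step 3: 0.22 mL + 10.8 mL = 11.02 mL total → factor 11.02/0.22 = 50.091
Product of known-step factors = 252.38
Overall factor = 8.00 μM / (3.52 nM) = 2272.7
Step-2 factor = 2272.7 / 252.38 = 9.0051
v = 4950 μL / 9.0051 = 550 μL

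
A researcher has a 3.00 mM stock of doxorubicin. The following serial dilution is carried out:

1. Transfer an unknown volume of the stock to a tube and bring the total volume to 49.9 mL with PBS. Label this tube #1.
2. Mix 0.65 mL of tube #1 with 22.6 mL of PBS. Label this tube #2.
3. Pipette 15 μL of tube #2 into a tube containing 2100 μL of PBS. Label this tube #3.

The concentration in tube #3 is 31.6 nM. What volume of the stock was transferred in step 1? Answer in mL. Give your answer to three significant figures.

2.65 mL

Step 1: v brought to 49.9 mL → factor = 49.9 mL/v
Step 2: 0.65 mL + 22.6 mL = 23.25 mL total → factor 23.25/0.65 = 35.769
Step 3: 15 μL + 2100 μL = 2115 μL total → factor 2115/15 = 141
Product of known-step factors = 5043.5
Overall factor = 3.00 mM / (31.6 nM) = 94937
Step-1 factor = 94937 / 5043.5 = 18.824
v = 49.9 mL / 18.824 = 2.65 mL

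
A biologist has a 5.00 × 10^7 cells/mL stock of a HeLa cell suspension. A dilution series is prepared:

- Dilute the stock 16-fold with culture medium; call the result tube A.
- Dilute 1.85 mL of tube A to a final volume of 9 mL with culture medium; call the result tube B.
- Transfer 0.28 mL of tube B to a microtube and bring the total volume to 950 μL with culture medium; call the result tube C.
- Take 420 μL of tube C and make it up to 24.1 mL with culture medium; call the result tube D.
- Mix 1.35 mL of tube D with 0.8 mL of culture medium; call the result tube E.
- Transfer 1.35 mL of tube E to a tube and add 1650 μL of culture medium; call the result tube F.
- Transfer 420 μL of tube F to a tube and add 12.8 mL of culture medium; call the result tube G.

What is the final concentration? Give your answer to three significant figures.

29.6 cells/mL

Step 1: 16-fold → factor 16
Step 2: 1.85 mL brought to 9 mL → factor 9/1.85 = 4.8649
Step 3: 0.28 mL brought to 950 μL → factor 0.95/0.28 = 3.3929
Step 4: 420 μL brought to 24.1 mL → factor 24100/420 = 57.381
Step 5: 1.35 mL + 0.8 mL = 2.15 mL total → factor 2.15/1.35 = 1.5926
Step 6: 1.35 mL + 1650 μL = 3 mL total → factor 3/1.35 = 2.2222
Step 7: 420 μL + 12.8 mL = 13220 μL total → factor 13220/420 = 31.476
Overall dilution factor = 16 × 4.8649 × 3.3929 × 57.381 × 1.5926 × 2.2222 × 31.476 = 1.6881 × 10^6
Final = 5.00 × 10^7 cells/mL / 1.6881 × 10^6 = 29.6 cells/mL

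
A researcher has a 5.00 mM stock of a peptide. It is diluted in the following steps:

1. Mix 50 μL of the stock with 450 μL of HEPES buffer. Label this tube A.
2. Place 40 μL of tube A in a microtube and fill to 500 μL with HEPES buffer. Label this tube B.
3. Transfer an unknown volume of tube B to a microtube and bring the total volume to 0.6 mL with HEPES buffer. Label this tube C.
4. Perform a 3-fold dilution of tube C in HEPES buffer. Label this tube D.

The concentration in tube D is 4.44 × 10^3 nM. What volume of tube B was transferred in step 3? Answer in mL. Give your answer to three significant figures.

0.200 mL

Step 1: 50 μL + 450 μL = 500 μL total → factor 500/50 = 10
Step 2: 40 μL brought to 500 μL → factor 500/40 = 12.5
Step 3: v brought to 0.6 mL → factor = 0.6 mL/v
Step 4: 3-fold → factor 3
Product of known-step factors = 375
Overall factor = 5.00 mM / (4.44 × 10^3 nM) = 1126.1
Step-3 factor = 1126.1 / 375 = 3.003
v = 0.6 mL / 3.003 = 0.200 mL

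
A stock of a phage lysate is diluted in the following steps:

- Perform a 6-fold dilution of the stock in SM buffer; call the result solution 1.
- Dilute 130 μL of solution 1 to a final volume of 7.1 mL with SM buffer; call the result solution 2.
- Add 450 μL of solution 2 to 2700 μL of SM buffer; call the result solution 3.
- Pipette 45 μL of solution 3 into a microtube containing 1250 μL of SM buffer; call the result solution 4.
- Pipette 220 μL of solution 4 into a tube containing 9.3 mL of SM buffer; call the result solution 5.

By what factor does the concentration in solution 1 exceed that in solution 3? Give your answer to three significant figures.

382

Step 1: 6-fold → factor 6
Step 2: 130 μL brought to 7.1 mL → factor 7100/130 = 54.615
Step 3: 450 μL + 2700 μL = 3150 μL total → factor 3150/450 = 7
Dilution factor to solution 1 = 6; to solution 3 = 2293.8
[solution 1]/[solution 3] = (factor to solution 3)/(factor to solution 1) = 2293.8/6 = 382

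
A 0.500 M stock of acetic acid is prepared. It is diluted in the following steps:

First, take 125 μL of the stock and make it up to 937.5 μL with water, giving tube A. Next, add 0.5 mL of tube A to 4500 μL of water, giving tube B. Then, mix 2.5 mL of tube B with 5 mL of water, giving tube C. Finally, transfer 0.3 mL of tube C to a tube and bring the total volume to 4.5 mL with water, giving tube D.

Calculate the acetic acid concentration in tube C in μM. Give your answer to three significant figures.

2.22 × 10^3 μM

Step 1: 125 μL brought to 937.5 μL → factor 937.5/125 = 7.5
Step 2: 0.5 mL + 4500 μL = 5 mL total → factor 5/0.5 = 10
Step 3: 2.5 mL + 5 mL = 7.5 mL total → factor 7.5/2.5 = 3
Dilution factor through tube C = 7.5 × 10 × 3 = 225
[tube C] = 0.500 M / 225 = 0.002222 M = 2.22 × 10^3 μM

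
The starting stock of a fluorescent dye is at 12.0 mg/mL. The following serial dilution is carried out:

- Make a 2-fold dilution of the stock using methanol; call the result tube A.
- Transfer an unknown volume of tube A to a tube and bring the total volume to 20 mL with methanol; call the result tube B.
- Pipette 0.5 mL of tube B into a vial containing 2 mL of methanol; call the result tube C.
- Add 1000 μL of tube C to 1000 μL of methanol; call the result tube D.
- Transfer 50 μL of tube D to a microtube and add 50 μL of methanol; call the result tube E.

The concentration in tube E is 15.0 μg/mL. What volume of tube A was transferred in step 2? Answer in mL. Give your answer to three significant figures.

Step 1: 2-fold → factor 2
Step 2: v brought to 20 mL → factor = 20 mL/v
Step 3: 0.5 mL + 2 mL = 2.5 mL total → factor 2.5/0.5 = 5
Step 4: 1000 μL + 1000 μL = 2000 μL total → factor 2000/1000 = 2
Step 5: 50 μL + 50 μL = 100 μL total → factor 100/50 = 2
Product of known-step factors = 40
Overall factor = 12.0 mg/mL / (15.0 μg/mL) = 800
Step-2 factor = 800 / 40 = 20
v = 20 mL / 20 = 1.00 mL

1.00 mL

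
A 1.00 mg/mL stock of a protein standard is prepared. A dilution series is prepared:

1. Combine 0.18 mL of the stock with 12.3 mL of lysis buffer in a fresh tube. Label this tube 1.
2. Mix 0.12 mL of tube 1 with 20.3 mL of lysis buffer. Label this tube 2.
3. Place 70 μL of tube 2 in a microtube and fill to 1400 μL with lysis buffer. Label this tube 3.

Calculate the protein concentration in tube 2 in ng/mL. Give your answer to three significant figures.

Step 1: 0.18 mL + 12.3 mL = 12.48 mL total → factor 12.48/0.18 = 69.333
Step 2: 0.12 mL + 20.3 mL = 20.42 mL total → factor 20.42/0.12 = 170.17
Dilution factor through tube 2 = 69.333 × 170.17 = 11798
[tube 2] = 1.00 mg/mL / 11798 = 8.476 × 10^-5 mg/mL = 84.8 ng/mL

84.8 ng/mL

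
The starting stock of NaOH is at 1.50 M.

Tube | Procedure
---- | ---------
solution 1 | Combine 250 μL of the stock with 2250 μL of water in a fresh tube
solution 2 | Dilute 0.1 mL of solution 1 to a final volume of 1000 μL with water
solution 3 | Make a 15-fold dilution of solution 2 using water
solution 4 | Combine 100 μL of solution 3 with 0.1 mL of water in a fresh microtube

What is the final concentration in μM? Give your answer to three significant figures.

500 μM

Step 1: 250 μL + 2250 μL = 2500 μL total → factor 2500/250 = 10
Step 2: 0.1 mL brought to 1000 μL → factor 1/0.1 = 10
Step 3: 15-fold → factor 15
Step 4: 100 μL + 0.1 mL = 200 μL total → factor 200/100 = 2
Overall dilution factor = 10 × 10 × 15 × 2 = 3000
Final = 1.50 M / 3000 = 0.0005000 M = 500 μM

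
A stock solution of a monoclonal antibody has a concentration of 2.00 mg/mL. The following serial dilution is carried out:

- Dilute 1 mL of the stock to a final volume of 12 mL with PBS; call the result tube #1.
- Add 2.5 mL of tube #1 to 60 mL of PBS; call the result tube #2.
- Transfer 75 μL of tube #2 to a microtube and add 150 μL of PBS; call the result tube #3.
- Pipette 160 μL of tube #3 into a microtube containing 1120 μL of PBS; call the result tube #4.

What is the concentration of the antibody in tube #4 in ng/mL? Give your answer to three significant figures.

Step 1: 1 mL brought to 12 mL → factor 12/1 = 12
Step 2: 2.5 mL + 60 mL = 62.5 mL total → factor 62.5/2.5 = 25
Step 3: 75 μL + 150 μL = 225 μL total → factor 225/75 = 3
Step 4: 160 μL + 1120 μL = 1280 μL total → factor 1280/160 = 8
Overall dilution factor = 12 × 25 × 3 × 8 = 7200
Final = 2.00 mg/mL / 7200 = 0.0002778 mg/mL = 278 ng/mL

278 ng/mL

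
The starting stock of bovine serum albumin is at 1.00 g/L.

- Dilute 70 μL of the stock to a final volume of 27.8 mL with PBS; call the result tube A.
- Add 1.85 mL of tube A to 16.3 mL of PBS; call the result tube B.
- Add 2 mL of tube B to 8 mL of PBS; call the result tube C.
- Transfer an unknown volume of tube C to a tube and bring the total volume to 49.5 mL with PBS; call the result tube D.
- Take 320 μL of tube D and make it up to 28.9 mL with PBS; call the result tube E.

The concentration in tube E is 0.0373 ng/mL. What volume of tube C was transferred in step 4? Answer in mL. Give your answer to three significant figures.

3.25 mL

Step 1: 70 μL brought to 27.8 mL → factor 27800/70 = 397.14
Step 2: 1.85 mL + 16.3 mL = 18.15 mL total → factor 18.15/1.85 = 9.8108
Step 3: 2 mL + 8 mL = 10 mL total → factor 10/2 = 5
Step 4: v brought to 49.5 mL → factor = 49.5 mL/v
Step 5: 320 μL brought to 28.9 mL → factor 28900/320 = 90.312
Product of known-step factors = 1.7594 × 10^6
Overall factor = 1.00 g/L / (0.0373 ng/mL) = 2.681 × 10^7
Step-4 factor = 2.681 × 10^7 / 1.7594 × 10^6 = 15.238
v = 49.5 mL / 15.238 = 3.25 mL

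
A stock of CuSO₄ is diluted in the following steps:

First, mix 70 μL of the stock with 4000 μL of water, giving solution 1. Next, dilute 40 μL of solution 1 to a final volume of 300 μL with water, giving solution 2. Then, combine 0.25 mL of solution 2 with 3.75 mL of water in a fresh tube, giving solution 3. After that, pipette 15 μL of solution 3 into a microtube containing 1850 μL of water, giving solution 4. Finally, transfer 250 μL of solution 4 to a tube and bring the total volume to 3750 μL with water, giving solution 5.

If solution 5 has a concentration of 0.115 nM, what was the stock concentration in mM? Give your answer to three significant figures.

Step 1: 70 μL + 4000 μL = 4070 μL total → factor 4070/70 = 58.143
Step 2: 40 μL brought to 300 μL → factor 300/40 = 7.5
Step 3: 0.25 mL + 3.75 mL = 4 mL total → factor 4/0.25 = 16
Step 4: 15 μL + 1850 μL = 1865 μL total → factor 1865/15 = 124.33
Step 5: 250 μL brought to 3750 μL → factor 3750/250 = 15
Overall dilution factor = 58.143 × 7.5 × 16 × 124.33 × 15 = 1.3012 × 10^7
Stock = 0.115 nM × 1.3012 × 10^7 = 1.496 × 10^6 nM = 1.50 mM

1.50 mM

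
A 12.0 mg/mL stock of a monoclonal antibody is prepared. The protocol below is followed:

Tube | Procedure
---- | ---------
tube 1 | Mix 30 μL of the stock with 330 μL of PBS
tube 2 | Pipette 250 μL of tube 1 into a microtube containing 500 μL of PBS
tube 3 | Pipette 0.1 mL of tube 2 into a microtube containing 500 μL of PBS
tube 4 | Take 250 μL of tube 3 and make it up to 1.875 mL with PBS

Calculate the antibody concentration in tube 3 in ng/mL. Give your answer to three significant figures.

5.56 × 10^4 ng/mL

Step 1: 30 μL + 330 μL = 360 μL total → factor 360/30 = 12
Step 2: 250 μL + 500 μL = 750 μL total → factor 750/250 = 3
Step 3: 0.1 mL + 500 μL = 0.6 mL total → factor 0.6/0.1 = 6
Dilution factor through tube 3 = 12 × 3 × 6 = 216
[tube 3] = 12.0 mg/mL / 216 = 0.05556 mg/mL = 5.56 × 10^4 ng/mL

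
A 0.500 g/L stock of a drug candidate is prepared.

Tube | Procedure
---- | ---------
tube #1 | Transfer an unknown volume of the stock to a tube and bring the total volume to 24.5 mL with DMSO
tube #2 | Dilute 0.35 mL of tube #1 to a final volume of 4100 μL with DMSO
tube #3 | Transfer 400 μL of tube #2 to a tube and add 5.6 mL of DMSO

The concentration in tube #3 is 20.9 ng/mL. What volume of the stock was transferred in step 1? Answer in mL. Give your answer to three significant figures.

Step 1: v brought to 24.5 mL → factor = 24.5 mL/v
Step 2: 0.35 mL brought to 4100 μL → factor 4.1/0.35 = 11.714
Step 3: 400 μL + 5.6 mL = 6000 μL total → factor 6000/400 = 15
Product of known-step factors = 175.71
Overall factor = 0.500 g/L / (20.9 ng/mL) = 23923
Step-1 factor = 23923 / 175.71 = 136.15
v = 24.5 mL / 136.15 = 0.180 mL

0.180 mL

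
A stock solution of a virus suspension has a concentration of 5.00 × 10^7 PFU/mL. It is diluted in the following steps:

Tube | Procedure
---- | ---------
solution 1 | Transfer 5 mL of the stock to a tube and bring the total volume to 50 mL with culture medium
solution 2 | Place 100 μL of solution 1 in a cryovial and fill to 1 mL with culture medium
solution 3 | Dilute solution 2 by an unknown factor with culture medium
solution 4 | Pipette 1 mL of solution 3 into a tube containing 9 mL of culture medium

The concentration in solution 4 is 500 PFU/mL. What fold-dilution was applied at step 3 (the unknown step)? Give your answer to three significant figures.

100-fold

Step 1: 5 mL brought to 50 mL → factor 50/5 = 10
Step 2: 100 μL brought to 1 mL → factor 1000/100 = 10
Step 3: unknown factor x
Step 4: 1 mL + 9 mL = 10 mL total → factor 10/1 = 10
Product of known-step factors = 1000
Overall factor = 5.00 × 10^7 PFU/mL / (500 PFU/mL) = 1 × 10^5
x = 1 × 10^5 / 1000 = 100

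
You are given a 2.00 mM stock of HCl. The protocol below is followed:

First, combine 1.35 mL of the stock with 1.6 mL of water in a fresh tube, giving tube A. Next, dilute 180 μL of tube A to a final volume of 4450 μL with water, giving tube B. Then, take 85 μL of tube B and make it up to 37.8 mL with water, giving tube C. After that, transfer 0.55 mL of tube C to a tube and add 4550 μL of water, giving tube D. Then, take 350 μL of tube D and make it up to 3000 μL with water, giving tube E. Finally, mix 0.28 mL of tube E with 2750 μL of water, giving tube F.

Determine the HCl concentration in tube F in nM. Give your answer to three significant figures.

0.0968 nM

Step 1: 1.35 mL + 1.6 mL = 2.95 mL total → factor 2.95/1.35 = 2.1852
Step 2: 180 μL brought to 4450 μL → factor 4450/180 = 24.722
Step 3: 85 μL brought to 37.8 mL → factor 37800/85 = 444.71
Step 4: 0.55 mL + 4550 μL = 5.1 mL total → factor 5.1/0.55 = 9.2727
Step 5: 350 μL brought to 3000 μL → factor 3000/350 = 8.5714
Step 6: 0.28 mL + 2750 μL = 3.03 mL total → factor 3.03/0.28 = 10.821
Overall dilution factor = 2.1852 × 24.722 × 444.71 × 9.2727 × 8.5714 × 10.821 = 2.0663 × 10^7
Final = 2.00 mM / 2.0663 × 10^7 = 9.679 × 10^-8 mM = 0.0968 nM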